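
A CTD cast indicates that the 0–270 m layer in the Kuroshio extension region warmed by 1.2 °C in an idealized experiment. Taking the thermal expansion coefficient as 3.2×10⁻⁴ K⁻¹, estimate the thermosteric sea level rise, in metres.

Δh = αΔT·H = 3.2×10⁻⁴ × 1.2 × 270 = 0.10368 m

0.104 m of thermosteric rise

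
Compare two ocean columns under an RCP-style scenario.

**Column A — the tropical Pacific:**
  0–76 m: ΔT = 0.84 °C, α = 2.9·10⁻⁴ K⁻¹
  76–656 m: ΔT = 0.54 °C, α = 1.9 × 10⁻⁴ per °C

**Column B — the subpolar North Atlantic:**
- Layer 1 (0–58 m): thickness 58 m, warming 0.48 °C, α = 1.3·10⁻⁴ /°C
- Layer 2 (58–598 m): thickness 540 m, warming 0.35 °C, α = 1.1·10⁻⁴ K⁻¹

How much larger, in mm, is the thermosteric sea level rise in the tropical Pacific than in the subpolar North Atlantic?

54 mm

A 76 × 2.9×10⁻⁴ × 0.84 = 0.0185136 m
A 580 × 0.54 × 1.9×10⁻⁴ = 0.059508 m
A total: 0.0780216 m
B 58 × 1.3×10⁻⁴ × 0.48 = 0.0036192 m
B 58–598 m: 1.1×10⁻⁴ × 540 × 0.35 = 0.02079 m
B total: 0.0244092 m
Difference: 0.0780216 − 0.0244092 = 0.0536124 m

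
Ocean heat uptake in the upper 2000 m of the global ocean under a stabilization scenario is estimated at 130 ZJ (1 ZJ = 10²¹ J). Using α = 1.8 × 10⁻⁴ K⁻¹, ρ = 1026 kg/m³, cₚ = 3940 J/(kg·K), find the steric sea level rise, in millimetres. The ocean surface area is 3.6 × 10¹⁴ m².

Per unit area: Q = 130×10²¹ / (3.6×10¹⁴) ≈ 3.611×10⁸ J/m²
Δh = αQ/(ρcₚ) = 1.8×10⁻⁴ × 3.611×10⁸ / (1026 × 3940) ≈ 0.016079 m

Δh ≈ 16.1 mm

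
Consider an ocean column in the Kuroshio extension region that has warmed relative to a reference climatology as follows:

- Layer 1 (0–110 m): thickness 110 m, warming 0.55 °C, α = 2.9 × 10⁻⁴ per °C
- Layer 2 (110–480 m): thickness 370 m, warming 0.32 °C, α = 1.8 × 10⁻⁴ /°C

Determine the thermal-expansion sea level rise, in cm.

about 3.89 cm

0.55 × 110 × 2.9×10⁻⁴ = 0.017545 m
110–480 m: 0.32 × 1.8×10⁻⁴ × 370 = 0.021312 m
Δh = 0.017545 + 0.021312 = 0.038857 m ≈ 3.89 cm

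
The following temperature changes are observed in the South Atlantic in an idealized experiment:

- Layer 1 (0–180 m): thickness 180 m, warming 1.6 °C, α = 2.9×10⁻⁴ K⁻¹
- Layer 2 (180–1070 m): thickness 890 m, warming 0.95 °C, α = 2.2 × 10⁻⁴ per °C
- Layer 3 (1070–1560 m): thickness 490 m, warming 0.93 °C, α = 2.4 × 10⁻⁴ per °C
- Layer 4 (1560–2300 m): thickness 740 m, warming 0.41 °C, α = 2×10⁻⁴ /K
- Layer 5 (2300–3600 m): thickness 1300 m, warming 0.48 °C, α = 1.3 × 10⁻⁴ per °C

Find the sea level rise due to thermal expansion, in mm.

1.6 × 2.9×10⁻⁴ × 180 = 0.08352 m
0.95 × 2.2×10⁻⁴ × 890 = 0.18601 m
0.93 × 2.4×10⁻⁴ × 490 = 0.109368 m
1560–2300 m: 740 × 2×10⁻⁴ × 0.41 = 0.06068 m
1.3×10⁻⁴ × 0.48 × 1300 = 0.08112 m
Δh = 0.08352 + 0.18601 + 0.109368 + 0.06068 + 0.08112 = 0.520698 m

about 521 mm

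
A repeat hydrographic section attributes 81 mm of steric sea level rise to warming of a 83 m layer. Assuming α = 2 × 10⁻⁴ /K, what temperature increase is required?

about 4.88 K

ΔT = Δh/(αH) = 0.081 / (2×10⁻⁴ × 83) ≈ 4.880 K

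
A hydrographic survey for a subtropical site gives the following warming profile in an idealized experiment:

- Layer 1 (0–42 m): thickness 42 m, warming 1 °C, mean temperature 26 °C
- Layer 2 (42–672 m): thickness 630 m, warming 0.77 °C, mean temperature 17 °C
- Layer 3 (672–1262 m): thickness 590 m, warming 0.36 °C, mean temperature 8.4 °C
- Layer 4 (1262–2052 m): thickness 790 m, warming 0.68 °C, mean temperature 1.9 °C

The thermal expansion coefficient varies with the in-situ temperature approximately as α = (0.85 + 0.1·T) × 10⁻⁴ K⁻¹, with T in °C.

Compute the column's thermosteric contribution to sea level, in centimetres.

Layer 1: α = (0.85 + 0.1×26)×10⁻⁴ = 3.45×10⁻⁴ K⁻¹
Layer 2: α = (0.85 + 0.1×17)×10⁻⁴ = 2.55×10⁻⁴ K⁻¹
Layer 3: α = (0.85 + 0.1×8.4)×10⁻⁴ = 1.69×10⁻⁴ K⁻¹
Layer 4: α = (0.85 + 0.1×1.9)×10⁻⁴ = 1.04×10⁻⁴ K⁻¹
0–42 m: 1 × 3.45×10⁻⁴ × 42 = 0.01449 m
42–672 m: 630 × 0.77 × 2.55×10⁻⁴ = 0.1237005 m
672–1262 m: 1.69×10⁻⁴ × 0.36 × 590 = 0.0358956 m
790 × 0.68 × 1.04×10⁻⁴ = 0.0558688 m
Δh = 0.01449 + 0.1237005 + 0.0358956 + 0.0558688 = 0.2299549 m ≈ 23 cm

Δh ≈ 23 cm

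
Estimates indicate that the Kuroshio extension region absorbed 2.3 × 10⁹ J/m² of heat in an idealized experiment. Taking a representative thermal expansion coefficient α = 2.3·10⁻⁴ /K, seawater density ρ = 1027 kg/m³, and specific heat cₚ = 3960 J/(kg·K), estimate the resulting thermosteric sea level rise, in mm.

Δh = αQ/(ρcₚ) = 2.3×10⁻⁴ × 2.3×10⁹ / (1027 × 3960) ≈ 0.13007 m

Δh = 130 mm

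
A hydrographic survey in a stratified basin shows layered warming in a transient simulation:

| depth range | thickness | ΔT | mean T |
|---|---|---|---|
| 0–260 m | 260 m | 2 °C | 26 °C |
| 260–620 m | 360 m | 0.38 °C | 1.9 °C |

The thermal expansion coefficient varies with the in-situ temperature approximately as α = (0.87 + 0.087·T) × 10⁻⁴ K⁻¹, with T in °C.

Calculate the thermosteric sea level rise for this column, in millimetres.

Layer 1: α = (0.87 + 0.087×26)×10⁻⁴ = 3.132×10⁻⁴ K⁻¹
Layer 2: α = (0.87 + 0.087×1.9)×10⁻⁴ = 1.0353×10⁻⁴ K⁻¹
0–260 m: 2 × 3.132×10⁻⁴ × 260 = 0.162864 m
Layer 2: 0.38 × 1.0353×10⁻⁴ × 360 = 0.014162904 m
Δh = 0.162864 + 0.014162904 = 0.177026904 m ≈ 177 mm

about 177 mm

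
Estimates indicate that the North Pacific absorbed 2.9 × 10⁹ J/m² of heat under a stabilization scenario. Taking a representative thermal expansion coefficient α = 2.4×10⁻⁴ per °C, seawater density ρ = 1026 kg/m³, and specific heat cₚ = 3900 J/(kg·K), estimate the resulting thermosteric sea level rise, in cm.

Δh = αQ/(ρcₚ) = 2.4×10⁻⁴ × 2.9×10⁹ / (1026 × 3900) ≈ 0.17394 m

17.4 cm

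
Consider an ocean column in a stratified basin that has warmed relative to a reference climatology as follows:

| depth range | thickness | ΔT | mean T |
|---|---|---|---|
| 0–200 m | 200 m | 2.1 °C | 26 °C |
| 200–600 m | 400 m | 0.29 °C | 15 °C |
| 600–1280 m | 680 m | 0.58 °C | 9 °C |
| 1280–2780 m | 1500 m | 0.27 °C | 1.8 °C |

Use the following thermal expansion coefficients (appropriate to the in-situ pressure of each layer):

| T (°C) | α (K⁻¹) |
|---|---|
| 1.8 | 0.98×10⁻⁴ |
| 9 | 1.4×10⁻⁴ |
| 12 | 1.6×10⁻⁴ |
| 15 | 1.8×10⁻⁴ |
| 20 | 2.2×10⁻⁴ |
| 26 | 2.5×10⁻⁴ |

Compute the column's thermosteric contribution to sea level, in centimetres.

Δh = 22 cm

Layer 1 at 26 °C → α = 2.5×10⁻⁴ K⁻¹
Layer 2 at 15 °C → α = 1.8×10⁻⁴ K⁻¹
Layer 3 at 9 °C → α = 1.4×10⁻⁴ K⁻¹
Layer 4 at 1.8 °C → α = 0.98×10⁻⁴ K⁻¹
0–200 m: 2.1 × 200 × 2.5×10⁻⁴ = 0.10500 m
200–600 m: 1.8×10⁻⁴ × 400 × 0.29 = 0.02088 m
600–1280 m: 0.58 × 680 × 1.4×10⁻⁴ = 0.055216 m
Layer 4: 0.98×10⁻⁴ × 1500 × 0.27 = 0.03969 m
Δh = 0.10500 + 0.02088 + 0.055216 + 0.03969 = 0.220786 m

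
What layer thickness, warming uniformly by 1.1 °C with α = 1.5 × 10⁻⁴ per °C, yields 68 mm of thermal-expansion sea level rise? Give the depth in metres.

H = Δh/(αΔT) = 0.068 / (1.5×10⁻⁴ × 1.1) ≈ 412.1 m

about 410 m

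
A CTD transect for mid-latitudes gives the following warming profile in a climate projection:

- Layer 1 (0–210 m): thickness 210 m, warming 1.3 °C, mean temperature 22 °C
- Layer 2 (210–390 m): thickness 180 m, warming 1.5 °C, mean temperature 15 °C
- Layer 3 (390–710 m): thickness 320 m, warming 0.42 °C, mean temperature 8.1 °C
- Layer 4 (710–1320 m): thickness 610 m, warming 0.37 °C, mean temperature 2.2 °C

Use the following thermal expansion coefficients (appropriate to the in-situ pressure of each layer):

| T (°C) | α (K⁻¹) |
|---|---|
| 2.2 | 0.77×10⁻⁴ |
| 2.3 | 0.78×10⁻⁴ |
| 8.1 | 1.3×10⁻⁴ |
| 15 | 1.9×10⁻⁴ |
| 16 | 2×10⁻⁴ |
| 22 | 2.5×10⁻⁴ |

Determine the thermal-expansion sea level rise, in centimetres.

Layer 1 at 22 °C → α = 2.5×10⁻⁴ K⁻¹
Layer 2 at 15 °C → α = 1.9×10⁻⁴ K⁻¹
Layer 3 at 8.1 °C → α = 1.3×10⁻⁴ K⁻¹
Layer 4 at 2.2 °C → α = 0.77×10⁻⁴ K⁻¹
210 × 2.5×10⁻⁴ × 1.3 = 0.06825 m
210–390 m: 1.5 × 180 × 1.9×10⁻⁴ = 0.05130 m
390–710 m: 1.3×10⁻⁴ × 320 × 0.42 = 0.017472 m
610 × 0.37 × 0.77×10⁻⁴ = 0.0173789 m
Δh = 0.06825 + 0.05130 + 0.017472 + 0.0173789 = 0.1544009 m ≈ 15.4 cm

Δh ≈ 15.4 cm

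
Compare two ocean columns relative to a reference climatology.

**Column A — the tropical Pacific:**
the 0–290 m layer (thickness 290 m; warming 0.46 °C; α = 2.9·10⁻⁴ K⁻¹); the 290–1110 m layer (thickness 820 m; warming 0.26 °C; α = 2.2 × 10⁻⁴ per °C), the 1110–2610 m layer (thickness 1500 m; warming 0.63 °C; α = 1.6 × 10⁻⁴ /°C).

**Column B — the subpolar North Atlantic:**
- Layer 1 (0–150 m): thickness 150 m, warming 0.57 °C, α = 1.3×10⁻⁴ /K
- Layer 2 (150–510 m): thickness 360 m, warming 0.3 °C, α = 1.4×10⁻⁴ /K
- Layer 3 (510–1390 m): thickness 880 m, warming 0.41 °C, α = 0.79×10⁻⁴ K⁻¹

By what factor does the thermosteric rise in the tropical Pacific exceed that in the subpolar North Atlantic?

4.33

A 0–290 m: 290 × 2.9×10⁻⁴ × 0.46 = 0.038686 m
A 0.26 × 820 × 2.2×10⁻⁴ = 0.046904 m
A 0.63 × 1.6×10⁻⁴ × 1500 = 0.15120 m
A total: 0.23679 m
B 150 × 1.3×10⁻⁴ × 0.57 = 0.011115 m
B Layer 2: 360 × 1.4×10⁻⁴ × 0.3 = 0.01512 m
B Layer 3: 880 × 0.41 × 0.79×10⁻⁴ = 0.0285032 m
B total: 0.0547382 m
Ratio: 0.23679 / 0.0547382 ≈ 4.326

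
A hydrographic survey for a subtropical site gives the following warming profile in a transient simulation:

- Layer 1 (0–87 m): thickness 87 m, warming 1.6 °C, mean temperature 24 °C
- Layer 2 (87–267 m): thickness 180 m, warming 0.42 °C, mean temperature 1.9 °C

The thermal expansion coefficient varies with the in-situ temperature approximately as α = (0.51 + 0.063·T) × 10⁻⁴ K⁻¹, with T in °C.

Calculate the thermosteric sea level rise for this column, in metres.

Layer 1: α = (0.51 + 0.063×24)×10⁻⁴ = 2.022×10⁻⁴ K⁻¹
Layer 2: α = (0.51 + 0.063×1.9)×10⁻⁴ = 0.6297×10⁻⁴ K⁻¹
Layer 1: 1.6 × 2.022×10⁻⁴ × 87 = 0.02814624 m
87–267 m: 0.42 × 0.6297×10⁻⁴ × 180 = 0.004760532 m
Δh = 0.02814624 + 0.004760532 = 0.032906772 m

Δh = 0.0329 m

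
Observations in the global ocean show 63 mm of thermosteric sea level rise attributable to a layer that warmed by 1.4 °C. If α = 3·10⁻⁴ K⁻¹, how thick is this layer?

H = Δh/(αΔT) = 0.063 / (3×10⁻⁴ × 1.4) = 150.0 m

150 m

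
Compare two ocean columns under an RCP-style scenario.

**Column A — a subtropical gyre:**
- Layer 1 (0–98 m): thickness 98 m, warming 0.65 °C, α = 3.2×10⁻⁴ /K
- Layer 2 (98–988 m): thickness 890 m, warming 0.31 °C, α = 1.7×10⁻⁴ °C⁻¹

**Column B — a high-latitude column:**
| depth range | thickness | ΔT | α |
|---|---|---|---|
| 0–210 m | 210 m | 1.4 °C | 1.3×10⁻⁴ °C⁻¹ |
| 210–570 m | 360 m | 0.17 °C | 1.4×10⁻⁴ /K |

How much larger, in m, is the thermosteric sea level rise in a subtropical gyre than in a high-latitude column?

A 0–98 m: 0.65 × 3.2×10⁻⁴ × 98 = 0.020384 m
A Layer 2: 890 × 1.7×10⁻⁴ × 0.31 = 0.046903 m
A total: 0.067287 m
B 0–210 m: 1.3×10⁻⁴ × 1.4 × 210 = 0.03822 m
B 0.17 × 1.4×10⁻⁴ × 360 = 0.008568 m
B total: 0.046788 m
Difference: 0.067287 − 0.046788 = 0.020499 m

0.020 m larger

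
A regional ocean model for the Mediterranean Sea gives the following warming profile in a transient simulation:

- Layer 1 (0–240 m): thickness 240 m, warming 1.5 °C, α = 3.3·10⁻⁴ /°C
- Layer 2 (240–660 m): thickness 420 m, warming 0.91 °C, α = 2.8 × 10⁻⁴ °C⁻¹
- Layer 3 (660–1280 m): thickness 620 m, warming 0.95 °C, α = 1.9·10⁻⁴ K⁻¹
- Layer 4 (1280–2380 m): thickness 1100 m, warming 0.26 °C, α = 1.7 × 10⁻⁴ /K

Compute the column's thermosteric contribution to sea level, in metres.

Δh ≈ 0.386 m

240 × 1.5 × 3.3×10⁻⁴ = 0.11880 m
2.8×10⁻⁴ × 0.91 × 420 = 0.107016 m
Layer 3: 620 × 0.95 × 1.9×10⁻⁴ = 0.11191 m
1280–2380 m: 1100 × 0.26 × 1.7×10⁻⁴ = 0.04862 m
Δh = 0.11880 + 0.107016 + 0.11191 + 0.04862 = 0.386346 m ≈ 0.386 m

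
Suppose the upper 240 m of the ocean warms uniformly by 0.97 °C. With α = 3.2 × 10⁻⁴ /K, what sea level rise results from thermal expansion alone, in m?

Δh = αΔT·H = 3.2×10⁻⁴ × 0.97 × 240 = 0.074496 m

about 0.0745 m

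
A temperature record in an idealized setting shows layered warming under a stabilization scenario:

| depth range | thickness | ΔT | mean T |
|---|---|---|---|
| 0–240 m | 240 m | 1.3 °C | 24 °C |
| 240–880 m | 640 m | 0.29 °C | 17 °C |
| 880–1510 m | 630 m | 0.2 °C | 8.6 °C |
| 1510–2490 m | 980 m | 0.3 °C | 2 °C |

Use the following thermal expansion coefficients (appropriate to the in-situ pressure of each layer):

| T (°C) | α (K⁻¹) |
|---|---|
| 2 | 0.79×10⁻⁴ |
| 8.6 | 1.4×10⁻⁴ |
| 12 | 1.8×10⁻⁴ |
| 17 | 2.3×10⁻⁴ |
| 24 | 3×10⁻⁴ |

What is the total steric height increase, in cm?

Δh = 17.7 cm

Layer 1 at 24 °C → α = 3×10⁻⁴ K⁻¹
Layer 2 at 17 °C → α = 2.3×10⁻⁴ K⁻¹
Layer 3 at 8.6 °C → α = 1.4×10⁻⁴ K⁻¹
Layer 4 at 2 °C → α = 0.79×10⁻⁴ K⁻¹
Layer 1: 240 × 1.3 × 3×10⁻⁴ = 0.09360 m
Layer 2: 0.29 × 2.3×10⁻⁴ × 640 = 0.042688 m
880–1510 m: 1.4×10⁻⁴ × 0.2 × 630 = 0.01764 m
0.3 × 0.79×10⁻⁴ × 980 = 0.023226 m
Δh = 0.09360 + 0.042688 + 0.01764 + 0.023226 = 0.177154 m ≈ 17.7 cm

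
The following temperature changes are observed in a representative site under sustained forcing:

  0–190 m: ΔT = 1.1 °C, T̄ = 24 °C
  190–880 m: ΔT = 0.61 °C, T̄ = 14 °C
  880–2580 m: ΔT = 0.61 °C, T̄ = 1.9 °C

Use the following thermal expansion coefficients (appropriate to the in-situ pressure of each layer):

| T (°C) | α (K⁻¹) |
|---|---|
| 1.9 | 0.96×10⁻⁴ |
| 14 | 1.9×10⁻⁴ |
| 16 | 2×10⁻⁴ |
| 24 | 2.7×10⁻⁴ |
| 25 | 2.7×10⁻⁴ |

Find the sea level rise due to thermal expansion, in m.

Δh = 0.236 m

Layer 1 at 24 °C → α = 2.7×10⁻⁴ K⁻¹
Layer 2 at 14 °C → α = 1.9×10⁻⁴ K⁻¹
Layer 3 at 1.9 °C → α = 0.96×10⁻⁴ K⁻¹
190 × 1.1 × 2.7×10⁻⁴ = 0.05643 m
Layer 2: 690 × 0.61 × 1.9×10⁻⁴ = 0.079971 m
Layer 3: 0.61 × 1700 × 0.96×10⁻⁴ = 0.099552 m
Δh = 0.05643 + 0.079971 + 0.099552 = 0.235953 m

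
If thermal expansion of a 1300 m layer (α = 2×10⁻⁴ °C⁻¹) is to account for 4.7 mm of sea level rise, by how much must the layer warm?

ΔT ≈ 0.0181 K

ΔT = Δh/(αH) = 0.0047 / (2×10⁻⁴ × 1300) ≈ 0.01808 K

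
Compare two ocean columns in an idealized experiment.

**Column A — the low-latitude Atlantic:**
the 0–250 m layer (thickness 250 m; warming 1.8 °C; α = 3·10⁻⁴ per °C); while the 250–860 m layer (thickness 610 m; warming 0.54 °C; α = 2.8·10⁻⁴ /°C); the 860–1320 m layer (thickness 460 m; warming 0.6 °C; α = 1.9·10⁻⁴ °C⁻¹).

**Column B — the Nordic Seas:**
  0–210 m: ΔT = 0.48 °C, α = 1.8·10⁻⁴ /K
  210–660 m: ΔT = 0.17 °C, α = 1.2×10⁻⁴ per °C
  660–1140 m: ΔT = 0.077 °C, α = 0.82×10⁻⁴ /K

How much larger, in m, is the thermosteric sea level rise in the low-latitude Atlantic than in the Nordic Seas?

0.249 m larger

A 1.8 × 3×10⁻⁴ × 250 = 0.13500 m
A 250–860 m: 0.54 × 2.8×10⁻⁴ × 610 = 0.092232 m
A Layer 3: 460 × 1.9×10⁻⁴ × 0.6 = 0.05244 m
A total: 0.279672 m
B 210 × 1.8×10⁻⁴ × 0.48 = 0.018144 m
B Layer 2: 450 × 0.17 × 1.2×10⁻⁴ = 0.00918 m
B 480 × 0.077 × 0.82×10⁻⁴ = 0.00303072 m
B total: 0.03035472 m
Difference: 0.279672 − 0.03035472 = 0.24931728 m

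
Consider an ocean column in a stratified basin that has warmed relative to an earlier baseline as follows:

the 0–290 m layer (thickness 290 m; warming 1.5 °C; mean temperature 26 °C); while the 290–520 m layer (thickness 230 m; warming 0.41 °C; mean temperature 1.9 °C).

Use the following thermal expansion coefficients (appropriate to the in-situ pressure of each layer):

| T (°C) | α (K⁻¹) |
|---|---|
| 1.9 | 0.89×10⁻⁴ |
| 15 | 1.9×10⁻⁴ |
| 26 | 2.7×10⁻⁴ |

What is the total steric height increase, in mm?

about 130 mm

Layer 1 at 26 °C → α = 2.7×10⁻⁴ K⁻¹
Layer 2 at 1.9 °C → α = 0.89×10⁻⁴ K⁻¹
0–290 m: 1.5 × 290 × 2.7×10⁻⁴ = 0.11745 m
290–520 m: 0.89×10⁻⁴ × 230 × 0.41 = 0.0083927 m
Δh = 0.11745 + 0.0083927 = 0.1258427 m ≈ 130 mm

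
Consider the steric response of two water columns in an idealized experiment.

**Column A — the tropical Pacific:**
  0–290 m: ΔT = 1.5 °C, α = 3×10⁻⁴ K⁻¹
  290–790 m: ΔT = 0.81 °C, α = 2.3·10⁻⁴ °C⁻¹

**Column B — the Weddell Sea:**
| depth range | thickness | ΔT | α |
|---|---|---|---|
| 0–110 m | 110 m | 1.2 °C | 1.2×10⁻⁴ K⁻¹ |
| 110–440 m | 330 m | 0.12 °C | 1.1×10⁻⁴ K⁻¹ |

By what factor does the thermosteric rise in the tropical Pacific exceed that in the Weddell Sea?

11.1

A Layer 1: 1.5 × 290 × 3×10⁻⁴ = 0.13050 m
A 500 × 0.81 × 2.3×10⁻⁴ = 0.09315 m
A total: 0.22365 m
B 0–110 m: 1.2 × 110 × 1.2×10⁻⁴ = 0.01584 m
B Layer 2: 0.12 × 330 × 1.1×10⁻⁴ = 0.004356 m
B total: 0.020196 m
Ratio: 0.22365 / 0.020196 ≈ 11.07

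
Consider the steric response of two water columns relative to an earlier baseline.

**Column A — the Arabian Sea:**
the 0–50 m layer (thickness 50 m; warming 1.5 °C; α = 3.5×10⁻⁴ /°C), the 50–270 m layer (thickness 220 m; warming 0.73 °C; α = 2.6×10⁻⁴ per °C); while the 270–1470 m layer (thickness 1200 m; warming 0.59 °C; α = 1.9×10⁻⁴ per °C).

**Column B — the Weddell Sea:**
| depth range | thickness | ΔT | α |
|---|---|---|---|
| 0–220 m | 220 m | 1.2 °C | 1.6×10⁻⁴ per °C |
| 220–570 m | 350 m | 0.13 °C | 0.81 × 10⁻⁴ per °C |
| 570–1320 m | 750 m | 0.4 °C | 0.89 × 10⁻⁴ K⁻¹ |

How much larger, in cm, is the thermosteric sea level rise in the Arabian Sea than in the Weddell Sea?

13 cm

A 0–50 m: 3.5×10⁻⁴ × 1.5 × 50 = 0.02625 m
A Layer 2: 220 × 2.6×10⁻⁴ × 0.73 = 0.041756 m
A 270–1470 m: 1200 × 0.59 × 1.9×10⁻⁴ = 0.13452 m
A total: 0.202526 m
B Layer 1: 220 × 1.2 × 1.6×10⁻⁴ = 0.04224 m
B 220–570 m: 350 × 0.13 × 0.81×10⁻⁴ = 0.0036855 m
B Layer 3: 750 × 0.89×10⁻⁴ × 0.4 = 0.02670 m
B total: 0.0726255 m
Difference: 0.202526 − 0.0726255 = 0.1299005 m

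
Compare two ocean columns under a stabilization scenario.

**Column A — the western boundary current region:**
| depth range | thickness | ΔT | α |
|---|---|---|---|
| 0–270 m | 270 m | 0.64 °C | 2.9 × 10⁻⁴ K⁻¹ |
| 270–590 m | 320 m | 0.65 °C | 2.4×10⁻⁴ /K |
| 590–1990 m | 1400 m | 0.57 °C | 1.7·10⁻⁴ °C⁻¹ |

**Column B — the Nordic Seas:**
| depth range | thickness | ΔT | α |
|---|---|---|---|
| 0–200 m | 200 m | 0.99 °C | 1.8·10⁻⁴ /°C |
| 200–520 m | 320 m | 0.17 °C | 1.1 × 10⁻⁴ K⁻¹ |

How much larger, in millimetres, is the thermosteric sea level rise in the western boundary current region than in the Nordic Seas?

A 0.64 × 270 × 2.9×10⁻⁴ = 0.050112 m
A 270–590 m: 2.4×10⁻⁴ × 0.65 × 320 = 0.04992 m
A Layer 3: 0.57 × 1.7×10⁻⁴ × 1400 = 0.13566 m
A total: 0.235692 m
B Layer 1: 0.99 × 200 × 1.8×10⁻⁴ = 0.03564 m
B Layer 2: 0.17 × 320 × 1.1×10⁻⁴ = 0.005984 m
B total: 0.041624 m
Difference: 0.235692 − 0.041624 = 0.194068 m

194 mm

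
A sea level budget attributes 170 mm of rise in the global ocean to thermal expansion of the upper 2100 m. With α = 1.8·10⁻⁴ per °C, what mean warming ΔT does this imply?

0.450 K

ΔT = Δh/(αH) = 0.17 / (1.8×10⁻⁴ × 2100) ≈ 0.4497 K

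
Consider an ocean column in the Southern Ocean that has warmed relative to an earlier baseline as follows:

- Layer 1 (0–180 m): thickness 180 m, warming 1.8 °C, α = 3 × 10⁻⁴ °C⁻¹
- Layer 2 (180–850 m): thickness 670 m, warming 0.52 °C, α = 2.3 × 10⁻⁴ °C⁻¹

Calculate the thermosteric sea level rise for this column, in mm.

Layer 1: 3×10⁻⁴ × 180 × 1.8 = 0.09720 m
Layer 2: 2.3×10⁻⁴ × 0.52 × 670 = 0.080132 m
Δh = 0.09720 + 0.080132 = 0.177332 m

Δh ≈ 177 mm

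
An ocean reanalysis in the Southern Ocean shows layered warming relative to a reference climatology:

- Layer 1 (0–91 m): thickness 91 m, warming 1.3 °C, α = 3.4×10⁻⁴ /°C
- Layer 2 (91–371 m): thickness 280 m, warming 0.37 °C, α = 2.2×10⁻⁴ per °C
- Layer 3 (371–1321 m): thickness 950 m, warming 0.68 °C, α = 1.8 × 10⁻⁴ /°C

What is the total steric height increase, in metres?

Layer 1: 91 × 1.3 × 3.4×10⁻⁴ = 0.040222 m
Layer 2: 2.2×10⁻⁴ × 0.37 × 280 = 0.022792 m
Layer 3: 1.8×10⁻⁴ × 950 × 0.68 = 0.11628 m
Δh = 0.040222 + 0.022792 + 0.11628 = 0.179294 m

Δh ≈ 0.179 m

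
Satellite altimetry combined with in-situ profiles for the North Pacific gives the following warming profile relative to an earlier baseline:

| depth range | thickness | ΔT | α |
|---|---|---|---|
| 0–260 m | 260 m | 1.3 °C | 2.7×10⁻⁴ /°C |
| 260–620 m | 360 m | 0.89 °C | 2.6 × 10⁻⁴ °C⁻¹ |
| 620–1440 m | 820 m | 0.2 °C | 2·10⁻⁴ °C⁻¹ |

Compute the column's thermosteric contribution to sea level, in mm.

207 mm of thermosteric rise

0–260 m: 2.7×10⁻⁴ × 1.3 × 260 = 0.09126 m
260–620 m: 2.6×10⁻⁴ × 360 × 0.89 = 0.083304 m
2×10⁻⁴ × 0.2 × 820 = 0.03280 m
Δh = 0.09126 + 0.083304 + 0.03280 = 0.207364 m ≈ 207 mm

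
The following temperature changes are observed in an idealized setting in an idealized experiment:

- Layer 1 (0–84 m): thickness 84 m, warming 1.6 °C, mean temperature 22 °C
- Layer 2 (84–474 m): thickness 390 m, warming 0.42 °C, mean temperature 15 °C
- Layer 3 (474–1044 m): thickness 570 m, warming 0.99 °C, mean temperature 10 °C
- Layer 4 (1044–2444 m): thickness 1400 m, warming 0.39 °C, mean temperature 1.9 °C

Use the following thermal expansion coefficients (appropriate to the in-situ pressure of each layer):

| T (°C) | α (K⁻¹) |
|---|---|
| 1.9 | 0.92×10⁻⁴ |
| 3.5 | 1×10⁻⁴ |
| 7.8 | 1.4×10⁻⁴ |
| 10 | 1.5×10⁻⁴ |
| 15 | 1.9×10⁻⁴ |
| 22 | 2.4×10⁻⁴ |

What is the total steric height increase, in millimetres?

Δh = 198 mm

Layer 1 at 22 °C → α = 2.4×10⁻⁴ K⁻¹
Layer 2 at 15 °C → α = 1.9×10⁻⁴ K⁻¹
Layer 3 at 10 °C → α = 1.5×10⁻⁴ K⁻¹
Layer 4 at 1.9 °C → α = 0.92×10⁻⁴ K⁻¹
Layer 1: 84 × 1.6 × 2.4×10⁻⁴ = 0.032256 m
84–474 m: 0.42 × 1.9×10⁻⁴ × 390 = 0.031122 m
0.99 × 1.5×10⁻⁴ × 570 = 0.084645 m
Layer 4: 0.92×10⁻⁴ × 1400 × 0.39 = 0.050232 m
Δh = 0.032256 + 0.031122 + 0.084645 + 0.050232 = 0.198255 m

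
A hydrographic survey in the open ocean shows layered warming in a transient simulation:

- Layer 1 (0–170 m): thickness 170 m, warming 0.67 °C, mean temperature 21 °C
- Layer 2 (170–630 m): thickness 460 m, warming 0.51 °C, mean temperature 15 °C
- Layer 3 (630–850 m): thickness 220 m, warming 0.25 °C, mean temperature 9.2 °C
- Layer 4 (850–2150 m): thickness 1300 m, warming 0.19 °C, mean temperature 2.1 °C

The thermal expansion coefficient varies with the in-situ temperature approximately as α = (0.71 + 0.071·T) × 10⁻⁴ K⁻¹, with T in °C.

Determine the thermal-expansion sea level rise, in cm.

Layer 1: α = (0.71 + 0.071×21)×10⁻⁴ = 2.201×10⁻⁴ K⁻¹
Layer 2: α = (0.71 + 0.071×15)×10⁻⁴ = 1.775×10⁻⁴ K⁻¹
Layer 3: α = (0.71 + 0.071×9.2)×10⁻⁴ = 1.3632×10⁻⁴ K⁻¹
Layer 4: α = (0.71 + 0.071×2.1)×10⁻⁴ = 0.8591×10⁻⁴ K⁻¹
0–170 m: 2.201×10⁻⁴ × 170 × 0.67 = 0.02506939 m
0.51 × 460 × 1.775×10⁻⁴ = 0.0416415 m
630–850 m: 1.3632×10⁻⁴ × 0.25 × 220 = 0.0074976 m
850–2150 m: 1300 × 0.19 × 0.8591×10⁻⁴ = 0.02121977 m
Δh = 0.02506939 + 0.0416415 + 0.0074976 + 0.02121977 = 0.09542826 m

9.5 cm of thermosteric rise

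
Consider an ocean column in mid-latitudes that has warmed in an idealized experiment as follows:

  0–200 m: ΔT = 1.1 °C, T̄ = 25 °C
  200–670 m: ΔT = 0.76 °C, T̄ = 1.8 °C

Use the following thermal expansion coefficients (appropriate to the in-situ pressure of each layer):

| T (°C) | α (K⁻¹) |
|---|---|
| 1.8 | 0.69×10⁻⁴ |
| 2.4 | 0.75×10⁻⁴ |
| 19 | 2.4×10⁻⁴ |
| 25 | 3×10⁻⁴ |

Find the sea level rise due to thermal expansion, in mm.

Layer 1 at 25 °C → α = 3×10⁻⁴ K⁻¹
Layer 2 at 1.8 °C → α = 0.69×10⁻⁴ K⁻¹
3×10⁻⁴ × 200 × 1.1 = 0.06600 m
470 × 0.76 × 0.69×10⁻⁴ = 0.0246468 m
Δh = 0.06600 + 0.0246468 = 0.0906468 m ≈ 90.6 mm

Δh ≈ 90.6 mm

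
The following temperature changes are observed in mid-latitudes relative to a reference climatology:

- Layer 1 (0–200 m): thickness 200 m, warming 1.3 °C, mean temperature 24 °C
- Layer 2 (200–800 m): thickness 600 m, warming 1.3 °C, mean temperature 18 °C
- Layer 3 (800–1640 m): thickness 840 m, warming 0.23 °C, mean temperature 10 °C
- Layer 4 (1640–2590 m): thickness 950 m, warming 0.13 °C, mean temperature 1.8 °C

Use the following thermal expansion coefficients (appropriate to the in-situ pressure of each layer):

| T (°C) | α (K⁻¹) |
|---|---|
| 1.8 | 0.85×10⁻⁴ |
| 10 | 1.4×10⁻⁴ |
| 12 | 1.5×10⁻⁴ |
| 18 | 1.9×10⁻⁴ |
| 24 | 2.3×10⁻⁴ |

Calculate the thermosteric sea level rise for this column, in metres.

0.246 m of thermosteric rise

Layer 1 at 24 °C → α = 2.3×10⁻⁴ K⁻¹
Layer 2 at 18 °C → α = 1.9×10⁻⁴ K⁻¹
Layer 3 at 10 °C → α = 1.4×10⁻⁴ K⁻¹
Layer 4 at 1.8 °C → α = 0.85×10⁻⁴ K⁻¹
200 × 2.3×10⁻⁴ × 1.3 = 0.05980 m
200–800 m: 600 × 1.9×10⁻⁴ × 1.3 = 0.14820 m
Layer 3: 1.4×10⁻⁴ × 840 × 0.23 = 0.027048 m
Layer 4: 0.85×10⁻⁴ × 950 × 0.13 = 0.0104975 m
Δh = 0.05980 + 0.14820 + 0.027048 + 0.0104975 = 0.2455455 m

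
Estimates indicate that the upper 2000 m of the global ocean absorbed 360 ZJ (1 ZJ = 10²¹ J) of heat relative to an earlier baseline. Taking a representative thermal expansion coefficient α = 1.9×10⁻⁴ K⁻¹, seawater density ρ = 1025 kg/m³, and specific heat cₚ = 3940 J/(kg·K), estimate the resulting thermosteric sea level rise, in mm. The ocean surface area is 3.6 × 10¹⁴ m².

47 mm

Per unit area: Q = 360×10²¹ / (3.6×10¹⁴) = 1×10⁹ J/m²
Δh = αQ/(ρcₚ) = 1.9×10⁻⁴ × 1×10⁹ / (1025 × 3940) ≈ 0.047047 m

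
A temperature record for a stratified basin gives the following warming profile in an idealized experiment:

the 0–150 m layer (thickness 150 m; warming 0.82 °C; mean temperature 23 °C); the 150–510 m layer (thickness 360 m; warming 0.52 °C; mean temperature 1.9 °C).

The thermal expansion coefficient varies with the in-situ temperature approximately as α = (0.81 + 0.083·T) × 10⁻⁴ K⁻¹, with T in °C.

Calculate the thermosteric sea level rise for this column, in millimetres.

51.6 mm

Layer 1: α = (0.81 + 0.083×23)×10⁻⁴ = 2.719×10⁻⁴ K⁻¹
Layer 2: α = (0.81 + 0.083×1.9)×10⁻⁴ = 0.9677×10⁻⁴ K⁻¹
0–150 m: 2.719×10⁻⁴ × 150 × 0.82 = 0.0334437 m
Layer 2: 360 × 0.52 × 0.9677×10⁻⁴ = 0.018115344 m
Δh = 0.0334437 + 0.018115344 = 0.051559044 m ≈ 51.6 mm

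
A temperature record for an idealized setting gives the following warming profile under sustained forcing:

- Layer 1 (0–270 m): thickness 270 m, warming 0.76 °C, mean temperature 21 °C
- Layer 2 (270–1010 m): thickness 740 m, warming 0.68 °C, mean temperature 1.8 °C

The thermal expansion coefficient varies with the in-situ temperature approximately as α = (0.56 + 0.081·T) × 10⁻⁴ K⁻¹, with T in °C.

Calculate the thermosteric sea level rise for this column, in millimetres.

Layer 1: α = (0.56 + 0.081×21)×10⁻⁴ = 2.261×10⁻⁴ K⁻¹
Layer 2: α = (0.56 + 0.081×1.8)×10⁻⁴ = 0.7058×10⁻⁴ K⁻¹
0–270 m: 270 × 0.76 × 2.261×10⁻⁴ = 0.04639572 m
270–1010 m: 740 × 0.7058×10⁻⁴ × 0.68 = 0.035515856 m
Δh = 0.04639572 + 0.035515856 = 0.081911576 m ≈ 81.9 mm

about 81.9 mm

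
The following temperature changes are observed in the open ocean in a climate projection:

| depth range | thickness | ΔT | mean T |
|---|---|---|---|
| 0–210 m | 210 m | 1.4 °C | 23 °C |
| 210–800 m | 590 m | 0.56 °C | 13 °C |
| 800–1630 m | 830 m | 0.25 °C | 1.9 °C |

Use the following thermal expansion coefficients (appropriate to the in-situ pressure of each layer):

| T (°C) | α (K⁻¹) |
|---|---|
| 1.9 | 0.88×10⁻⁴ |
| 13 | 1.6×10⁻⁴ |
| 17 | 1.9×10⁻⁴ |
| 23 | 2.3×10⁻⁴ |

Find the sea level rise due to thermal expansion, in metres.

about 0.139 m

Layer 1 at 23 °C → α = 2.3×10⁻⁴ K⁻¹
Layer 2 at 13 °C → α = 1.6×10⁻⁴ K⁻¹
Layer 3 at 1.9 °C → α = 0.88×10⁻⁴ K⁻¹
1.4 × 2.3×10⁻⁴ × 210 = 0.06762 m
590 × 0.56 × 1.6×10⁻⁴ = 0.052864 m
Layer 3: 830 × 0.88×10⁻⁴ × 0.25 = 0.01826 m
Δh = 0.06762 + 0.052864 + 0.01826 = 0.138744 m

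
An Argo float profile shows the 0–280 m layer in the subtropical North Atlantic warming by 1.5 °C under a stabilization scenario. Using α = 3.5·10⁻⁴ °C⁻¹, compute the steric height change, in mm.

150 mm

Δh = αΔT·H = 3.5×10⁻⁴ × 1.5 × 280 = 0.14700 m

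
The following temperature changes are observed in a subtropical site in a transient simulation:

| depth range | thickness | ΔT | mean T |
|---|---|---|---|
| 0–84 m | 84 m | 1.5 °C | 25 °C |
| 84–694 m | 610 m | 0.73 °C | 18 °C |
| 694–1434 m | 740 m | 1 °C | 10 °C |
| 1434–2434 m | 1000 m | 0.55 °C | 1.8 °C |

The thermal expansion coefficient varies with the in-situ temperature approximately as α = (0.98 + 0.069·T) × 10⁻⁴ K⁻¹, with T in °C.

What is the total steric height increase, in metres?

Layer 1: α = (0.98 + 0.069×25)×10⁻⁴ = 2.705×10⁻⁴ K⁻¹
Layer 2: α = (0.98 + 0.069×18)×10⁻⁴ = 2.222×10⁻⁴ K⁻¹
Layer 3: α = (0.98 + 0.069×10)×10⁻⁴ = 1.67×10⁻⁴ K⁻¹
Layer 4: α = (0.98 + 0.069×1.8)×10⁻⁴ = 1.1042×10⁻⁴ K⁻¹
0–84 m: 84 × 1.5 × 2.705×10⁻⁴ = 0.034083 m
610 × 2.222×10⁻⁴ × 0.73 = 0.09894566 m
1.67×10⁻⁴ × 740 × 1 = 0.12358 m
1.1042×10⁻⁴ × 1000 × 0.55 = 0.060731 m
Δh = 0.034083 + 0.09894566 + 0.12358 + 0.060731 = 0.31733966 m ≈ 0.32 m

0.32 m of thermosteric rise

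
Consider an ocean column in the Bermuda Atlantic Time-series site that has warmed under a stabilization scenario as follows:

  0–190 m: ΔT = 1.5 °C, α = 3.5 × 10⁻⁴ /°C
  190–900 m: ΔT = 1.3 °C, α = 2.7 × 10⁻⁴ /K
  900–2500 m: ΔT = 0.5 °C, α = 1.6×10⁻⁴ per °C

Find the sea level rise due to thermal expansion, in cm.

0–190 m: 190 × 1.5 × 3.5×10⁻⁴ = 0.09975 m
1.3 × 2.7×10⁻⁴ × 710 = 0.24921 m
900–2500 m: 0.5 × 1600 × 1.6×10⁻⁴ = 0.12800 m
Δh = 0.09975 + 0.24921 + 0.12800 = 0.47696 m ≈ 47.7 cm

Δh = 47.7 cm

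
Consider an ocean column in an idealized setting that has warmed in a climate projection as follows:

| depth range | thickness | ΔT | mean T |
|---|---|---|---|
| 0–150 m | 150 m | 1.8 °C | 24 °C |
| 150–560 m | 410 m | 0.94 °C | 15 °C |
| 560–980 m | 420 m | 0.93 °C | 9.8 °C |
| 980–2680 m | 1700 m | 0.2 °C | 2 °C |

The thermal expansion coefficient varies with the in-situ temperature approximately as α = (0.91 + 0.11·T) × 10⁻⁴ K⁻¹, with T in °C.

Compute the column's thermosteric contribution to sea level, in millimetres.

Layer 1: α = (0.91 + 0.11×24)×10⁻⁴ = 3.55×10⁻⁴ K⁻¹
Layer 2: α = (0.91 + 0.11×15)×10⁻⁴ = 2.56×10⁻⁴ K⁻¹
Layer 3: α = (0.91 + 0.11×9.8)×10⁻⁴ = 1.988×10⁻⁴ K⁻¹
Layer 4: α = (0.91 + 0.11×2)×10⁻⁴ = 1.13×10⁻⁴ K⁻¹
3.55×10⁻⁴ × 150 × 1.8 = 0.09585 m
0.94 × 410 × 2.56×10⁻⁴ = 0.0986624 m
560–980 m: 1.988×10⁻⁴ × 420 × 0.93 = 0.07765128 m
980–2680 m: 0.2 × 1700 × 1.13×10⁻⁴ = 0.03842 m
Δh = 0.09585 + 0.0986624 + 0.07765128 + 0.03842 = 0.31058368 m

Δh = 310 mm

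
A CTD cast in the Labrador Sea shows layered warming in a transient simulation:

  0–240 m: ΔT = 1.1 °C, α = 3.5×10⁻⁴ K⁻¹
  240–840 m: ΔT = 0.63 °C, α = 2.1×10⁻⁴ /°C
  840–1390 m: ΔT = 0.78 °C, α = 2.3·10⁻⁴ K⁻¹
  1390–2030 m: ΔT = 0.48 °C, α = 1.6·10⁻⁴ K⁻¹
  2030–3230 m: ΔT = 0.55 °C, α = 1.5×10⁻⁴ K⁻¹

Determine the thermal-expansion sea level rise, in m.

about 0.419 m

Layer 1: 240 × 1.1 × 3.5×10⁻⁴ = 0.09240 m
Layer 2: 0.63 × 2.1×10⁻⁴ × 600 = 0.07938 m
840–1390 m: 2.3×10⁻⁴ × 550 × 0.78 = 0.09867 m
Layer 4: 0.48 × 640 × 1.6×10⁻⁴ = 0.049152 m
Layer 5: 0.55 × 1200 × 1.5×10⁻⁴ = 0.09900 m
Δh = 0.09240 + 0.07938 + 0.09867 + 0.049152 + 0.09900 = 0.418602 m ≈ 0.419 m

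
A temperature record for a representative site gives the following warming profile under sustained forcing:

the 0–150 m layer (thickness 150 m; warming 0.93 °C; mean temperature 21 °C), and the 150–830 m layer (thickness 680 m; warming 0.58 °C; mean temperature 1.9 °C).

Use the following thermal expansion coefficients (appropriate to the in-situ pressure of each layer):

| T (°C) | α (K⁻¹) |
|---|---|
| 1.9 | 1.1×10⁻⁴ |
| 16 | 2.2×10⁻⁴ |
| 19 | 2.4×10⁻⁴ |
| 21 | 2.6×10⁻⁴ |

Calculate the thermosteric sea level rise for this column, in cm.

Layer 1 at 21 °C → α = 2.6×10⁻⁴ K⁻¹
Layer 2 at 1.9 °C → α = 1.1×10⁻⁴ K⁻¹
Layer 1: 150 × 0.93 × 2.6×10⁻⁴ = 0.03627 m
0.58 × 680 × 1.1×10⁻⁴ = 0.043384 m
Δh = 0.03627 + 0.043384 = 0.079654 m

Δh ≈ 8.0 cm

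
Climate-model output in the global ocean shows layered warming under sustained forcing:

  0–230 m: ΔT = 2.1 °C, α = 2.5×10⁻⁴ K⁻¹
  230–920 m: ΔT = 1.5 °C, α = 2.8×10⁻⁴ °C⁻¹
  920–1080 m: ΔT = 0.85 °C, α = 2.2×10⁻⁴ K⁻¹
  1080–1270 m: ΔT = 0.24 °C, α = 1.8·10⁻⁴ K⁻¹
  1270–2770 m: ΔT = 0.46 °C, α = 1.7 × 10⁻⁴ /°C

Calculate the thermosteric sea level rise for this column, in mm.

Δh = 566 mm

230 × 2.5×10⁻⁴ × 2.1 = 0.12075 m
230–920 m: 2.8×10⁻⁴ × 1.5 × 690 = 0.28980 m
Layer 3: 2.2×10⁻⁴ × 0.85 × 160 = 0.02992 m
190 × 0.24 × 1.8×10⁻⁴ = 0.008208 m
1270–2770 m: 0.46 × 1.7×10⁻⁴ × 1500 = 0.11730 m
Δh = 0.12075 + 0.28980 + 0.02992 + 0.008208 + 0.11730 = 0.565978 m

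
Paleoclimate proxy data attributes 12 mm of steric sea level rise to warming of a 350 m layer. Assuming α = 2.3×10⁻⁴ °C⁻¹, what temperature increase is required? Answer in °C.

ΔT = Δh/(αH) = 0.012 / (2.3×10⁻⁴ × 350) ≈ 0.1491 °C

ΔT ≈ 0.149 °C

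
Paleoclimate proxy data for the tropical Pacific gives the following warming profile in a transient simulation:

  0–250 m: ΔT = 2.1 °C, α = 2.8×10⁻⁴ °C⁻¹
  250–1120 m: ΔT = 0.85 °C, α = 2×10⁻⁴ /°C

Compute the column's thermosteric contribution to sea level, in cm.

Δh = 29.5 cm

2.8×10⁻⁴ × 2.1 × 250 = 0.14700 m
250–1120 m: 0.85 × 2×10⁻⁴ × 870 = 0.14790 m
Δh = 0.14700 + 0.14790 = 0.29490 m ≈ 29.5 cm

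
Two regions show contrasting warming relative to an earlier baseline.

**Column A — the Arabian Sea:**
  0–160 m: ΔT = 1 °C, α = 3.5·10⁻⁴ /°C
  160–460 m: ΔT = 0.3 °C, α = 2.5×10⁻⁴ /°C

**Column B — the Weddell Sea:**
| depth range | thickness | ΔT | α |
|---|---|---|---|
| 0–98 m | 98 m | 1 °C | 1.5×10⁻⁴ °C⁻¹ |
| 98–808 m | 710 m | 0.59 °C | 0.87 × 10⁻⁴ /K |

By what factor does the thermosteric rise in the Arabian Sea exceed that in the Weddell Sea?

A 1 × 3.5×10⁻⁴ × 160 = 0.05600 m
A 300 × 0.3 × 2.5×10⁻⁴ = 0.02250 m
A total: 0.07850 m
B 1 × 98 × 1.5×10⁻⁴ = 0.01470 m
B Layer 2: 710 × 0.59 × 0.87×10⁻⁴ = 0.0364443 m
B total: 0.0511443 m
Ratio: 0.07850 / 0.0511443 ≈ 1.535

≈ 1.5×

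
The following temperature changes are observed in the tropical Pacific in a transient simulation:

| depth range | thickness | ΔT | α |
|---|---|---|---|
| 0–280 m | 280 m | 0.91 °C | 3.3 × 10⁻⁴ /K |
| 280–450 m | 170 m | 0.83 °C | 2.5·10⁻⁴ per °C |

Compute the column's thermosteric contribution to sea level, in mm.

about 119 mm

Layer 1: 0.91 × 280 × 3.3×10⁻⁴ = 0.084084 m
Layer 2: 2.5×10⁻⁴ × 0.83 × 170 = 0.035275 m
Δh = 0.084084 + 0.035275 = 0.119359 m ≈ 119 mm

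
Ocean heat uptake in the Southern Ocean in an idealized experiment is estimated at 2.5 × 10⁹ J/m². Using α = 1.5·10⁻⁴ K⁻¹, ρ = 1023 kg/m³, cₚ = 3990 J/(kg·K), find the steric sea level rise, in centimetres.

Δh = αQ/(ρcₚ) = 1.5×10⁻⁴ × 2.5×10⁹ / (1023 × 3990) ≈ 0.091872 m

9.19 cm of thermosteric rise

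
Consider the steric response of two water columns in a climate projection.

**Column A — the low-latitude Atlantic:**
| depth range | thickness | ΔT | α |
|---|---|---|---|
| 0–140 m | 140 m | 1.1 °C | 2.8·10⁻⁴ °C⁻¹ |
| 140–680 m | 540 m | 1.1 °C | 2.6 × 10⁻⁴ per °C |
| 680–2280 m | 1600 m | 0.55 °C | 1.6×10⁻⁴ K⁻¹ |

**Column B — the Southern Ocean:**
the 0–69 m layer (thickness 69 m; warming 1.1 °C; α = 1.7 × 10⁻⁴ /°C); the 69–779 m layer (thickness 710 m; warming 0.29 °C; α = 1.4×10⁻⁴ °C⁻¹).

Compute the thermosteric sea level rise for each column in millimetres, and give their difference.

Δh_A ≈ 338 mm, Δh_B ≈ 41.7 mm; difference ≈ 297 mm

A Layer 1: 2.8×10⁻⁴ × 140 × 1.1 = 0.04312 m
A 2.6×10⁻⁴ × 1.1 × 540 = 0.15444 m
A Layer 3: 0.55 × 1600 × 1.6×10⁻⁴ = 0.14080 m
A total: 0.33836 m
B Layer 1: 1.1 × 1.7×10⁻⁴ × 69 = 0.012903 m
B Layer 2: 710 × 1.4×10⁻⁴ × 0.29 = 0.028826 m
B total: 0.041729 m
Difference: 0.33836 − 0.041729 = 0.296631 m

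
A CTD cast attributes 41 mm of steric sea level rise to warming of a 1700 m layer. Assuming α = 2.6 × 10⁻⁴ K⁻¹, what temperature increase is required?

0.0928 K

ΔT = Δh/(αH) = 0.041 / (2.6×10⁻⁴ × 1700) ≈ 0.09276 K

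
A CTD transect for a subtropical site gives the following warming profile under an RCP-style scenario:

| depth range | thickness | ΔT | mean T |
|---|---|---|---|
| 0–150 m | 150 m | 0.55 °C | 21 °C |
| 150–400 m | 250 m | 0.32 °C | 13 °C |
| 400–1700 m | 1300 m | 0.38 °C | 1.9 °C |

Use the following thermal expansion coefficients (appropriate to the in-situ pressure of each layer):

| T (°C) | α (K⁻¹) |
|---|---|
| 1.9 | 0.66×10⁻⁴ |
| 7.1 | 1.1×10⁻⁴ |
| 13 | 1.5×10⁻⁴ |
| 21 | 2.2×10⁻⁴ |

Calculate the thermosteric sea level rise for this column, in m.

0.0628 m of thermosteric rise

Layer 1 at 21 °C → α = 2.2×10⁻⁴ K⁻¹
Layer 2 at 13 °C → α = 1.5×10⁻⁴ K⁻¹
Layer 3 at 1.9 °C → α = 0.66×10⁻⁴ K⁻¹
0–150 m: 2.2×10⁻⁴ × 150 × 0.55 = 0.01815 m
150–400 m: 1.5×10⁻⁴ × 250 × 0.32 = 0.01200 m
Layer 3: 1300 × 0.66×10⁻⁴ × 0.38 = 0.032604 m
Δh = 0.01815 + 0.01200 + 0.032604 = 0.062754 m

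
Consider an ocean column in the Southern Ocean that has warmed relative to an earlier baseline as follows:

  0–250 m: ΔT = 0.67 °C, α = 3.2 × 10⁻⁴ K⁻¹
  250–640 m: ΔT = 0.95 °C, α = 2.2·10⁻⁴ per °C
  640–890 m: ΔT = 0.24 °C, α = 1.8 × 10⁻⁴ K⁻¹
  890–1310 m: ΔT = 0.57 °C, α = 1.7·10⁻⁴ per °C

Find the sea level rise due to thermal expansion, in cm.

Δh = 19 cm

Layer 1: 3.2×10⁻⁴ × 0.67 × 250 = 0.05360 m
Layer 2: 390 × 2.2×10⁻⁴ × 0.95 = 0.08151 m
640–890 m: 1.8×10⁻⁴ × 0.24 × 250 = 0.01080 m
420 × 1.7×10⁻⁴ × 0.57 = 0.040698 m
Δh = 0.05360 + 0.08151 + 0.01080 + 0.040698 = 0.186608 m ≈ 19 cm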